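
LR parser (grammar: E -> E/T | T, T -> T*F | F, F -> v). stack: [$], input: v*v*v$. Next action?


no handle on stack; shift 'v'
Action: shift


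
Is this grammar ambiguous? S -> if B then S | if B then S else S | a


dangling else: 'if B then if B then a else a' parses two ways
Ambiguous


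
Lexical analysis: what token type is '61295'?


Pattern: digits only
Type: INTEGER_LITERAL


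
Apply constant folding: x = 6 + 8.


6 + 8 = 14 at compile time
Optimized: x = 14


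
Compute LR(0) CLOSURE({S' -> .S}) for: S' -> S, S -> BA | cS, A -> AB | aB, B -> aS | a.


Start: S' -> .S
For each item with dot before a nonterminal B, add B -> .γ for every B-production
Closure: [S' -> .S, S -> .BA, S -> .cS, B -> .aS, B -> .a]


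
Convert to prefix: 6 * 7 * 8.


left-to-right (same/higher precedence on left): tree is (* (* 6 7) 8)
Prefix: * * 6 7 8


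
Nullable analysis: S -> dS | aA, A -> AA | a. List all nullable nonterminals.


A nonterminal is nullable iff some alternative derives ε (directly, or every symbol in it is nullable)
Nullable: {}


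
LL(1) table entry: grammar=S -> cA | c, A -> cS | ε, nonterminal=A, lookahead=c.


For [A, c]: 'c' ∈ FIRST(cS)
Entry: A -> cS


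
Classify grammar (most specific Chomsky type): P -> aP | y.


Right-linear: every RHS is a terminal or a terminal followed by one nonterminal
Classification: Type 3 (Regular)


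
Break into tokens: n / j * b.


Scan left to right, longest-match per lexeme
Tokens: ID(n), OP(/), ID(j), OP(*), ID(b)


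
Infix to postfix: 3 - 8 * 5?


* has higher precedence, evaluate 8*5 first
Postfix: 3 8 5 * -


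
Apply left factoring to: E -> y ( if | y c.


Common prefix: 'y'
Factored: E -> y E', E' -> ( if | c


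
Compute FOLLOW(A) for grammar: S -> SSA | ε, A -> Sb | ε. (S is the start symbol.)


$ ∈ FOLLOW(S). For each A -> αBβ: add FIRST(β)\{ε} to FOLLOW(B); if β nullable, add FOLLOW(A).
FOLLOW(A) = {$, b}


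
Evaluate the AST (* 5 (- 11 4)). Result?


Evaluate inner: (- 11 4) = 7
Evaluate root: (* 5 7) = 35
Result: 35


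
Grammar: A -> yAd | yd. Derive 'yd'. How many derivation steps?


Derivation: A => yd
Steps: 1


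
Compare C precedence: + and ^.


'+' is additive (level 9); '^' is bitwise XOR (level 4)
Higher level binds tighter
'+' has higher precedence than '^'


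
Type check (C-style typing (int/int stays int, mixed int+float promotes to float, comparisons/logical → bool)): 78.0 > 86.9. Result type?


Operand types: float > float
Rule: comparison yields bool
Result type: bool


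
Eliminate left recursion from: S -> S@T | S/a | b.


Left-recursive alternatives: S@T, S/a; non-recursive: b
Introduce S': S -> bS', S' -> @TS' | /aS' | ε


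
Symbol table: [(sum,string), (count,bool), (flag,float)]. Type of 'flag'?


Lookup 'flag' → type float


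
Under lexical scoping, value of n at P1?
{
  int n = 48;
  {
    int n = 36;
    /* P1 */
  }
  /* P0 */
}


n declared in the same block as P1
n = 36


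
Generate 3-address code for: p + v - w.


Break into single-operator statements:
t1 = p + v
t2 = t1 - w


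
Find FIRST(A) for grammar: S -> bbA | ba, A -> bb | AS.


Per alternative of A: FIRST(bb) = {b}; FIRST(AS) = {b}
FIRST(A) = {b}


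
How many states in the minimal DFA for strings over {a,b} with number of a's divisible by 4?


Track (count of a) mod 4: states 0..3, accept at 0
Minimal DFA: 4 states


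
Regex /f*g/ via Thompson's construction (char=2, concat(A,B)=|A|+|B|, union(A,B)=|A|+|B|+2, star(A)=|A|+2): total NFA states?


Syntax tree has 2 char leaf(s), 0 union(s), 1 star(s)
chars contribute 2×2 = 4; each union adds +2; each star adds +2
Total: 4 + 0 + 2 = 6 states


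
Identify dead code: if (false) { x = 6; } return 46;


condition is constant false, so the whole block is unreachable
Dead: 'if (false) { x = 6; }'


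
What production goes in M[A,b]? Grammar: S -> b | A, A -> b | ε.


For [A, b]: 'b' ∈ FIRST(b)
Entry: A -> b


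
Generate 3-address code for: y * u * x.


Break into single-operator statements:
t1 = y * u
t2 = t1 * x


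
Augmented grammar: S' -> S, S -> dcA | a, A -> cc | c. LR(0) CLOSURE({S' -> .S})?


Start: S' -> .S
For each item with dot before a nonterminal B, add B -> .γ for every B-production
Closure: [S' -> .S, S -> .dcA, S -> .a]


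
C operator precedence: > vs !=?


'>' is relational (level 7); '!=' is equality (level 6)
Higher level binds tighter
'>' has higher precedence than '!='


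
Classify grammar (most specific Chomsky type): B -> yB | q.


Right-linear: every RHS is a terminal or a terminal followed by one nonterminal
Classification: Type 3 (Regular)


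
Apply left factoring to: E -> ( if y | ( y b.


Common prefix: '('
Factored: E -> ( E', E' -> if y | y b


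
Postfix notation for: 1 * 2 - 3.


Left to right (same or higher precedence on left)
Postfix: 1 2 * 3 -


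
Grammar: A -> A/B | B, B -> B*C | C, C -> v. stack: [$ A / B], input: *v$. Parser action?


'*' can extend B; shift to build B -> B*C
Action: shift


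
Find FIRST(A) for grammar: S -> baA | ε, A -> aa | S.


Per alternative of A: FIRST(aa) = {a}; FIRST(S) = {b, ε}
FIRST(A) = {a, b, ε}


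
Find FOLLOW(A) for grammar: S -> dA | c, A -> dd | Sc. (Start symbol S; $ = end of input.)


$ ∈ FOLLOW(S). For each A -> αBβ: add FIRST(β)\{ε} to FOLLOW(B); if β nullable, add FOLLOW(A).
FOLLOW(A) = {$, c}


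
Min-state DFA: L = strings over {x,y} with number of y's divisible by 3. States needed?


Track (count of y) mod 3: states 0..2, accept at 0
Minimal DFA: 3 states


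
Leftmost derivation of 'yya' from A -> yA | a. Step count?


Derivation: A => yA => yyA => yya
Steps: 3


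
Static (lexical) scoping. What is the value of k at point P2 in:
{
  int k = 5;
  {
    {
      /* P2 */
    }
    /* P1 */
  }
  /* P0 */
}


P2's block does not declare k; resolves to the enclosing declaration at depth 0
k = 5


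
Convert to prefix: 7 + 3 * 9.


'*' binds tighter: tree is (+ 7 (* 3 9))
Prefix: + 7 * 3 9


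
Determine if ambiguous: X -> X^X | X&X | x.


'x^x&x' has two parse trees (no precedence encoded between ^ and &)
Ambiguous


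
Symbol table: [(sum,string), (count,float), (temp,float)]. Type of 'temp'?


Lookup 'temp' → type float


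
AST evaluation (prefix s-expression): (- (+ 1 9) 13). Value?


Evaluate inner: (+ 1 9) = 10
Evaluate root: (- 10 13) = -3
Result: -3


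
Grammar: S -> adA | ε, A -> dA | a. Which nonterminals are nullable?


A nonterminal is nullable iff some alternative derives ε (directly, or every symbol in it is nullable)
Nullable: {S}


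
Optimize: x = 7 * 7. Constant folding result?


7 * 7 = 49 at compile time
Optimized: x = 49


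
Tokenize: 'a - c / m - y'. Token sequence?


Scan left to right, longest-match per lexeme
Tokens: ID(a), OP(-), ID(c), OP(/), ID(m), OP(-), ID(y)


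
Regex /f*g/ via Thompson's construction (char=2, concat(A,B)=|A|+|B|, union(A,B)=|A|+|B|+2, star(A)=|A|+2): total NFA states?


Syntax tree has 2 char leaf(s), 0 union(s), 1 star(s)
chars contribute 2×2 = 4; each union adds +2; each star adds +2
Total: 4 + 0 + 2 = 6 states


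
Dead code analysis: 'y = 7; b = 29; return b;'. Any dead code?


y is assigned but never read
Dead: 'y = 7'


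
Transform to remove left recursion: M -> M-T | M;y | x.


Left-recursive alternatives: M-T, M;y; non-recursive: x
Introduce M': M -> xM', M' -> -TM' | ;yM' | ε


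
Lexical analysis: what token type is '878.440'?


Pattern: digits with a decimal point
Type: FLOAT_LITERAL


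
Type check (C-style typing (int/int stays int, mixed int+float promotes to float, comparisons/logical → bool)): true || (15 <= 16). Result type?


Operand types: bool || bool
Rule: logical operators take bool operands and yield bool
Result type: bool


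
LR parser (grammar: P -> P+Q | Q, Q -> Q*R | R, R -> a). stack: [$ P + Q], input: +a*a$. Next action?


handle 'P+Q' on top; lookahead ∈ FOLLOW(P) = {+, $}
Action: reduce (P -> P+Q)


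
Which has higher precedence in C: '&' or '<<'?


'<<' is shift (level 8); '&' is bitwise AND (level 5)
Higher level binds tighter
'<<' has higher precedence than '&'


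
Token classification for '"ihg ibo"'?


Pattern: double-quoted sequence
Type: STRING_LITERAL


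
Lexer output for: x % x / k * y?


Scan left to right, longest-match per lexeme
Tokens: ID(x), OP(%), ID(x), OP(/), ID(k), OP(*), ID(y)


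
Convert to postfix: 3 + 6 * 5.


* has higher precedence, evaluate 6*5 first
Postfix: 3 6 5 * +


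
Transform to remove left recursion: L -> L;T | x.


Left-recursive alternatives: L;T; non-recursive: x
Introduce L': L -> xL', L' -> ;TL' | ε


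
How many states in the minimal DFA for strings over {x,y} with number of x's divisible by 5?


Track (count of x) mod 5: states 0..4, accept at 0
Minimal DFA: 5 states


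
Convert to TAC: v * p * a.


Break into single-operator statements:
t1 = v * p
t2 = t1 * a


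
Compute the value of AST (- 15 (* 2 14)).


Evaluate inner: (* 2 14) = 28
Evaluate root: (- 15 28) = -13
Result: -13


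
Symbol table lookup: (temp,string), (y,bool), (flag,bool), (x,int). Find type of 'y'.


Lookup 'y' → type bool


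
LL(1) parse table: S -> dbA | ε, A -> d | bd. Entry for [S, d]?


For [S, d]: 'd' ∈ FIRST(dbA)
Entry: S -> dbA


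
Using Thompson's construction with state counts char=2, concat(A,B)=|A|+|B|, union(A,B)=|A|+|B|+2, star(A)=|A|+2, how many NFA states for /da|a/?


Syntax tree has 3 char leaf(s), 1 union(s), 0 star(s)
chars contribute 3×2 = 6; each union adds +2; each star adds +2
Total: 6 + 2 + 0 = 8 states


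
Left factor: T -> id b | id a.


Common prefix: 'id'
Factored: T -> id T', T' -> b | a


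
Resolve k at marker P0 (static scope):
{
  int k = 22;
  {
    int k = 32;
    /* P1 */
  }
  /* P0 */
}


k declared in the same block as P0
k = 22


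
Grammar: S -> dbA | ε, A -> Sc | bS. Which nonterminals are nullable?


A nonterminal is nullable iff some alternative derives ε (directly, or every symbol in it is nullable)
Nullable: {S}


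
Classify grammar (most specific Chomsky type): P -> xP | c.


Right-linear: every RHS is a terminal or a terminal followed by one nonterminal
Classification: Type 3 (Regular)


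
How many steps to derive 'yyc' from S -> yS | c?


Derivation: S => yS => yyS => yyc
Steps: 3


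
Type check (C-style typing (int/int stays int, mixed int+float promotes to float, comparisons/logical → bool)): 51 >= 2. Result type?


Operand types: int >= int
Rule: comparison yields bool
Result type: bool


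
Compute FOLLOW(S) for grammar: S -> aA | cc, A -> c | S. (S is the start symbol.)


$ ∈ FOLLOW(S). For each A -> αBβ: add FIRST(β)\{ε} to FOLLOW(B); if β nullable, add FOLLOW(A).
FOLLOW(S) = {$}


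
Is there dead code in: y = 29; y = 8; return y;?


first assignment to y is overwritten before any read
Dead: 'y = 29'


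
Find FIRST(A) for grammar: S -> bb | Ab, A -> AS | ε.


Per alternative of A: FIRST(AS) = {b}; FIRST(ε) = {ε}
FIRST(A) = {b, ε}


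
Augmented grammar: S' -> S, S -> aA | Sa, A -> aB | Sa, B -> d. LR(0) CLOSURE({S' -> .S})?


Start: S' -> .S
For each item with dot before a nonterminal B, add B -> .γ for every B-production
Closure: [S' -> .S, S -> .aA, S -> .Sa]


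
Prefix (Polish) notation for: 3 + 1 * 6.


'*' binds tighter: tree is (+ 3 (* 1 6))
Prefix: + 3 * 1 6


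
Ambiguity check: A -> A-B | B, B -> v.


precedence layered via separate nonterminal B: deterministic
Unambiguous


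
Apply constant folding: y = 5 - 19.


5 - 19 = -14 at compile time
Optimized: y = -14


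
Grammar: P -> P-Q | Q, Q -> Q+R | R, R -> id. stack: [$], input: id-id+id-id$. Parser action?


no handle on stack; shift 'id'
Action: shift


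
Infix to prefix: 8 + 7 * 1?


'*' binds tighter: tree is (+ 8 (* 7 1))
Prefix: + 8 * 7 1


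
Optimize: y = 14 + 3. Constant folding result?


14 + 3 = 17 at compile time
Optimized: y = 17


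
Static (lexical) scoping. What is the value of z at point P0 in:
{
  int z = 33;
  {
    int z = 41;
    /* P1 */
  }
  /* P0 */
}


z declared in the same block as P0
z = 33


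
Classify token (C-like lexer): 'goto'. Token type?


Pattern: reserved word
Type: KEYWORD


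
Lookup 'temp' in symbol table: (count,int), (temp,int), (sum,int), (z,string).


Lookup 'temp' → type int


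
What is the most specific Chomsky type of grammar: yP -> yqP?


LHS has context (more than one symbol) and |LHS| ≤ |RHS|
Classification: Type 1 (Context-Sensitive)


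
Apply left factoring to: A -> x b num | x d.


Common prefix: 'x'
Factored: A -> x A', A' -> b num | d


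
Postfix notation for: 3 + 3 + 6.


Left to right (same or higher precedence on left)
Postfix: 3 3 + 6 +


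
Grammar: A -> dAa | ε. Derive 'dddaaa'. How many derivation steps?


Derivation: A => dAa => ddAaa => dddAaaa => dddaaa
Steps: 4


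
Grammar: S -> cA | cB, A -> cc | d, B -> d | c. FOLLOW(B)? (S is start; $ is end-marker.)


$ ∈ FOLLOW(S). For each A -> αBβ: add FIRST(β)\{ε} to FOLLOW(B); if β nullable, add FOLLOW(A).
FOLLOW(B) = {$}


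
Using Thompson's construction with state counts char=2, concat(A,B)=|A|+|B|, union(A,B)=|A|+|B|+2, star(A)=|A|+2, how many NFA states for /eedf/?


Syntax tree has 4 char leaf(s), 0 union(s), 0 star(s)
chars contribute 4×2 = 8; each union adds +2; each star adds +2
Total: 8 + 0 + 0 = 8 states


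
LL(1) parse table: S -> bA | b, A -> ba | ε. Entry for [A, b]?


For [A, b]: 'b' ∈ FIRST(ba)
Entry: A -> ba


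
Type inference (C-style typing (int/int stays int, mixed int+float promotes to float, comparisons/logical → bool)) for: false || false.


Operand types: bool || bool
Rule: logical operators take bool operands and yield bool
Result type: bool


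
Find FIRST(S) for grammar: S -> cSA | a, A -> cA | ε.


Per alternative of S: FIRST(cSA) = {c}; FIRST(a) = {a}
FIRST(S) = {a, c}


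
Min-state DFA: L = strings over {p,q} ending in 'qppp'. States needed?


Track the longest suffix of input matching a prefix of 'qppp': 5 classes (prefixes of length 0..4)
Minimal DFA: 5 states


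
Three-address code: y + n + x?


Break into single-operator statements:
t1 = y + n
t2 = t1 + x


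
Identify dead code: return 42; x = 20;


statement follows a return and is unreachable
Dead: 'x = 20'


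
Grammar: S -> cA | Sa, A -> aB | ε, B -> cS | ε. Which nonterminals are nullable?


A nonterminal is nullable iff some alternative derives ε (directly, or every symbol in it is nullable)
Nullable: {A, B}


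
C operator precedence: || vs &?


'&' is bitwise AND (level 5); '||' is logical OR (level 1)
Higher level binds tighter
'&' has higher precedence than '||'


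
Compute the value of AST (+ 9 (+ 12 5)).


Evaluate inner: (+ 12 5) = 17
Evaluate root: (+ 9 17) = 26
Result: 26


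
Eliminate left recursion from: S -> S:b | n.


Left-recursive alternatives: S:b; non-recursive: n
Introduce S': S -> nS', S' -> :bS' | ε


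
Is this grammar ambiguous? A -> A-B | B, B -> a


precedence layered via separate nonterminal B: deterministic
Unambiguous


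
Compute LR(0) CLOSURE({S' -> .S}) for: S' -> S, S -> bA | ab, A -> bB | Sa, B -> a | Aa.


Start: S' -> .S
For each item with dot before a nonterminal B, add B -> .γ for every B-production
Closure: [S' -> .S, S -> .bA, S -> .ab]


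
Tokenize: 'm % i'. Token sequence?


Scan left to right, longest-match per lexeme
Tokens: ID(m), OP(%), ID(i)


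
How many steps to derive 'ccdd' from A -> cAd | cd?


Derivation: A => cAd => ccdd
Steps: 2


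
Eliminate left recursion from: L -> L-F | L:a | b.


Left-recursive alternatives: L-F, L:a; non-recursive: b
Introduce L': L -> bL', L' -> -FL' | :aL' | ε


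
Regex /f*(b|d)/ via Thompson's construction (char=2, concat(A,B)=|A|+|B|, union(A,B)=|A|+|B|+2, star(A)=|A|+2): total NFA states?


Syntax tree has 3 char leaf(s), 1 union(s), 1 star(s)
chars contribute 3×2 = 6; each union adds +2; each star adds +2
Total: 6 + 2 + 2 = 10 states


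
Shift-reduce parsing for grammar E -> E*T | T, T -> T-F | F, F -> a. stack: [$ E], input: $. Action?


start symbol E on stack, input exhausted
Action: accept


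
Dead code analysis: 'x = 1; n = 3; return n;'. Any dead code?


x is assigned but never read
Dead: 'x = 1'


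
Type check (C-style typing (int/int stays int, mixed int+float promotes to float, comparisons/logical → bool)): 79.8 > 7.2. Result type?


Operand types: float > float
Rule: comparison yields bool
Result type: bool


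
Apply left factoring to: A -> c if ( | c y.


Common prefix: 'c'
Factored: A -> c A', A' -> if ( | y


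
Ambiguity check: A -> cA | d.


right-linear, alternatives start with distinct terminals 'c' vs 'd': unique leftmost derivation
Unambiguous


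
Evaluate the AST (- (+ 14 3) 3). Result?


Evaluate inner: (+ 14 3) = 17
Evaluate root: (- 17 3) = 14
Result: 14


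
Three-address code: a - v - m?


Break into single-operator statements:
t1 = a - v
t2 = t1 - m


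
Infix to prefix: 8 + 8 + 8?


left-to-right (same/higher precedence on left): tree is (+ (+ 8 8) 8)
Prefix: + + 8 8 8


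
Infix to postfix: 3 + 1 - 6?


Left to right (same or higher precedence on left)
Postfix: 3 1 + 6 -


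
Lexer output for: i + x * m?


Scan left to right, longest-match per lexeme
Tokens: ID(i), OP(+), ID(x), OP(*), ID(m)


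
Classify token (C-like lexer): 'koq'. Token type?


Pattern: letter/underscore followed by alphanumerics, not a keyword
Type: IDENTIFIER


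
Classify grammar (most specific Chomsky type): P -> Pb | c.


Left-linear: every RHS is a terminal or one nonterminal followed by a terminal
Classification: Type 3 (Regular)


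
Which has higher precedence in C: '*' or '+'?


'*' is multiplicative (level 10); '+' is additive (level 9)
Higher level binds tighter
'*' has higher precedence than '+'


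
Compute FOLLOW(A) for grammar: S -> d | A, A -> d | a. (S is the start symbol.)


$ ∈ FOLLOW(S). For each A -> αBβ: add FIRST(β)\{ε} to FOLLOW(B); if β nullable, add FOLLOW(A).
FOLLOW(A) = {$}


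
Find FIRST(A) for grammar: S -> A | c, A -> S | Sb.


Per alternative of A: FIRST(S) = {c}; FIRST(Sb) = {c}
FIRST(A) = {c}


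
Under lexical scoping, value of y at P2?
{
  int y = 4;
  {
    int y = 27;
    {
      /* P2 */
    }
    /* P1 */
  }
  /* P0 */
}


P2's block does not declare y; resolves to the enclosing declaration at depth 1
y = 27


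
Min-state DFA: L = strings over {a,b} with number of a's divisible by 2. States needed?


Track (count of a) mod 2: states 0..1, accept at 0
Minimal DFA: 2 states


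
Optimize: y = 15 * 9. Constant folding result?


15 * 9 = 135 at compile time
Optimized: y = 135


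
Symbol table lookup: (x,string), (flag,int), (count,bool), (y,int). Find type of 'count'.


Lookup 'count' → type bool


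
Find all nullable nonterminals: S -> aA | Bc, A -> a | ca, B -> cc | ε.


A nonterminal is nullable iff some alternative derives ε (directly, or every symbol in it is nullable)
Nullable: {B}


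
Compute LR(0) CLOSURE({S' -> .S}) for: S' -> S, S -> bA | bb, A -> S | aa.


Start: S' -> .S
For each item with dot before a nonterminal B, add B -> .γ for every B-production
Closure: [S' -> .S, S -> .bA, S -> .bb]


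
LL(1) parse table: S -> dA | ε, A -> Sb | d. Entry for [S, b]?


For [S, b]: ε is nullable and 'b' ∈ FOLLOW(S)
Entry: S -> ε


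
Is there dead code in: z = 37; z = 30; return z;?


first assignment to z is overwritten before any read
Dead: 'z = 37'


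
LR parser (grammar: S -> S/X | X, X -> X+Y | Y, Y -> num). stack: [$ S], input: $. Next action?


start symbol S on stack, input exhausted
Action: accept


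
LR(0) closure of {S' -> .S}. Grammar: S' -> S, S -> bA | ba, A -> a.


Start: S' -> .S
For each item with dot before a nonterminal B, add B -> .γ for every B-production
Closure: [S' -> .S, S -> .bA, S -> .ba]


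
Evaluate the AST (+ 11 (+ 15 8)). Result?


Evaluate inner: (+ 15 8) = 23
Evaluate root: (+ 11 23) = 34
Result: 34


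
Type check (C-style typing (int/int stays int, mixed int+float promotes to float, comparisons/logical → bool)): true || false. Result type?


Operand types: bool || bool
Rule: logical operators take bool operands and yield bool
Result type: bool


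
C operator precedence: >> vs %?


'%' is multiplicative (level 10); '>>' is shift (level 8)
Higher level binds tighter
'%' has higher precedence than '>>'


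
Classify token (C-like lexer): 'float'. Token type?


Pattern: reserved word
Type: KEYWORD


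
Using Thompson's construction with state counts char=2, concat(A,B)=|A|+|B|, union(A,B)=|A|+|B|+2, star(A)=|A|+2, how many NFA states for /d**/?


Syntax tree has 1 char leaf(s), 0 union(s), 2 star(s)
chars contribute 1×2 = 2; each union adds +2; each star adds +2
Total: 2 + 0 + 4 = 6 states


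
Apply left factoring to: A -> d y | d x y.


Common prefix: 'd'
Factored: A -> d A', A' -> y | x y


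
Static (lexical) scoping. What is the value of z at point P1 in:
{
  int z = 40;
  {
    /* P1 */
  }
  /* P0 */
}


P1's block does not declare z; resolves to the enclosing declaration at depth 0
z = 40


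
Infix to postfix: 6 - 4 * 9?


* has higher precedence, evaluate 4*9 first
Postfix: 6 4 9 * -


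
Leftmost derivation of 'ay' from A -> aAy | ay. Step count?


Derivation: A => ay
Steps: 1


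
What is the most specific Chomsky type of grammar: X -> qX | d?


Right-linear: every RHS is a terminal or a terminal followed by one nonterminal
Classification: Type 3 (Regular)


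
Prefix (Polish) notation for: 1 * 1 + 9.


left-to-right (same/higher precedence on left): tree is (+ (* 1 1) 9)
Prefix: + * 1 1 9


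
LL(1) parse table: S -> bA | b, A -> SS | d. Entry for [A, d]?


For [A, d]: 'd' ∈ FIRST(d)
Entry: A -> d


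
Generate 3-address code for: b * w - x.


Break into single-operator statements:
t1 = b * w
t2 = t1 - x


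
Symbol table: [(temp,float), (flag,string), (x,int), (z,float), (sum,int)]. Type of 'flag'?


Lookup 'flag' → type string


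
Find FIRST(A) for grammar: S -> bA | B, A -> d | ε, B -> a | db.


Per alternative of A: FIRST(d) = {d}; FIRST(ε) = {ε}
FIRST(A) = {d, ε}


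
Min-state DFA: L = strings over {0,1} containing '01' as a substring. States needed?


KMP-style automaton: 2 progress states + 1 absorbing accept = 3
Minimal DFA: 3 states


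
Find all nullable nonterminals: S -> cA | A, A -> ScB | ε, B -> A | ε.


A nonterminal is nullable iff some alternative derives ε (directly, or every symbol in it is nullable)
Nullable: {A, B, S}


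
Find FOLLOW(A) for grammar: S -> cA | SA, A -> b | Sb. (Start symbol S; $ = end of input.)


$ ∈ FOLLOW(S). For each A -> αBβ: add FIRST(β)\{ε} to FOLLOW(B); if β nullable, add FOLLOW(A).
FOLLOW(A) = {$, b, c}


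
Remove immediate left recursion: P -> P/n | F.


Left-recursive alternatives: P/n; non-recursive: F
Introduce P': P -> FP', P' -> /nP' | ε


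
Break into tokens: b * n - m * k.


Scan left to right, longest-match per lexeme
Tokens: ID(b), OP(*), ID(n), OP(-), ID(m), OP(*), ID(k)


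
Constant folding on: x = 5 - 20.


5 - 20 = -15 at compile time
Optimized: x = -15


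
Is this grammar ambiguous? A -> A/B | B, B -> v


precedence layered via separate nonterminal B: deterministic
Unambiguous


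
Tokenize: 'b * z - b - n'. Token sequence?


Scan left to right, longest-match per lexeme
Tokens: ID(b), OP(*), ID(z), OP(-), ID(b), OP(-), ID(n)


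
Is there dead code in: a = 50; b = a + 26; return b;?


a is read by b's definition; b is returned
No dead code


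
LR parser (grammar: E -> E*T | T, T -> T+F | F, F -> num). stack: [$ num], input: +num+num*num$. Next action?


'num' on top is the handle for F -> num
Action: reduce (F -> num)


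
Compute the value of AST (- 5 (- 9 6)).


Evaluate inner: (- 9 6) = 3
Evaluate root: (- 5 3) = 2
Result: 2


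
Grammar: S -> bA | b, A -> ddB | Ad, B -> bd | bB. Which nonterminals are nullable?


A nonterminal is nullable iff some alternative derives ε (directly, or every symbol in it is nullable)
Nullable: {}


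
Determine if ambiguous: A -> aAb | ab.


balanced a^n…b^n: each string has a unique parse
Unambiguous


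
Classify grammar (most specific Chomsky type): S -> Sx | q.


Left-linear: every RHS is a terminal or one nonterminal followed by a terminal
Classification: Type 3 (Regular)


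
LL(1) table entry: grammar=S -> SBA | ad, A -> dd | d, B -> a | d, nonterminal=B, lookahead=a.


For [B, a]: 'a' ∈ FIRST(a)
Entry: B -> a


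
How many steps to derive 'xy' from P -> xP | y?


Derivation: P => xP => xy
Steps: 2


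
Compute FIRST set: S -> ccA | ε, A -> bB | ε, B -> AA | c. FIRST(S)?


Per alternative of S: FIRST(ccA) = {c}; FIRST(ε) = {ε}
FIRST(S) = {c, ε}


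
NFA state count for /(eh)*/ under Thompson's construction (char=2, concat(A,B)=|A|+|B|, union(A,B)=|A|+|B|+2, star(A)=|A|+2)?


Syntax tree has 2 char leaf(s), 0 union(s), 1 star(s)
chars contribute 2×2 = 4; each union adds +2; each star adds +2
Total: 4 + 0 + 2 = 6 states


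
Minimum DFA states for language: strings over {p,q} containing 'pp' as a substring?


KMP-style automaton: 2 progress states + 1 absorbing accept = 3
Minimal DFA: 3 states


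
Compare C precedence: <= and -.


'-' is additive (level 9); '<=' is relational (level 7)
Higher level binds tighter
'-' has higher precedence than '<='


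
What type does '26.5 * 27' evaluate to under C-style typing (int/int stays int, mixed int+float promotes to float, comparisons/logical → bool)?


Operand types: float * int
Rule: mixed int/float promotes to float; int/int stays int
Result type: float


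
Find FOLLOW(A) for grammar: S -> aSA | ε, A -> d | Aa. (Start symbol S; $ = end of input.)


$ ∈ FOLLOW(S). For each A -> αBβ: add FIRST(β)\{ε} to FOLLOW(B); if β nullable, add FOLLOW(A).
FOLLOW(A) = {$, a, d}


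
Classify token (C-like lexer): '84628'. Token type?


Pattern: digits only
Type: INTEGER_LITERAL


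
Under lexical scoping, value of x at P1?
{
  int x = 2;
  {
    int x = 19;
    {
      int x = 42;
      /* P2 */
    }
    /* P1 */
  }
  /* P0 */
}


x declared in the same block as P1
x = 19


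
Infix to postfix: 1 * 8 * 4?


Left to right (same or higher precedence on left)
Postfix: 1 8 * 4 *


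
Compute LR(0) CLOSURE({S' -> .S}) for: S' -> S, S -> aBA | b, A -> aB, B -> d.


Start: S' -> .S
For each item with dot before a nonterminal B, add B -> .γ for every B-production
Closure: [S' -> .S, S -> .aBA, S -> .b]


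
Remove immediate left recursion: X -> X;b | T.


Left-recursive alternatives: X;b; non-recursive: T
Introduce X': X -> TX', X' -> ;bX' | ε


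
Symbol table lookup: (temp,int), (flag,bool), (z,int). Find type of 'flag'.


Lookup 'flag' → type bool


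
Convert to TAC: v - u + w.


Break into single-operator statements:
t1 = v - u
t2 = t1 + w


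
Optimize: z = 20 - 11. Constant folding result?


20 - 11 = 9 at compile time
Optimized: z = 9


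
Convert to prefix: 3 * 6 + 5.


left-to-right (same/higher precedence on left): tree is (+ (* 3 6) 5)
Prefix: + * 3 6 5


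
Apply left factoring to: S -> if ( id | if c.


Common prefix: 'if'
Factored: S -> if S', S' -> ( id | c


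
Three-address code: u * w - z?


Break into single-operator statements:
t1 = u * w
t2 = t1 - z


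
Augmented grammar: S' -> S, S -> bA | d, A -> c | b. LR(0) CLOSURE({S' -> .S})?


Start: S' -> .S
For each item with dot before a nonterminal B, add B -> .γ for every B-production
Closure: [S' -> .S, S -> .bA, S -> .d]


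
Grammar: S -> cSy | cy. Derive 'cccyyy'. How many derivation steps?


Derivation: S => cSy => ccSyy => cccyyy
Steps: 3


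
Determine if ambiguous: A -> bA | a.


right-linear, alternatives start with distinct terminals 'b' vs 'a': unique leftmost derivation
Unambiguous


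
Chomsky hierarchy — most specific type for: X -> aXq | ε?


Single nonterminal LHS, but a^n q^n is not regular
Classification: Type 2 (Context-Free)


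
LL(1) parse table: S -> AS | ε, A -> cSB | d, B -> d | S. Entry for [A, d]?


For [A, d]: 'd' ∈ FIRST(d)
Entry: A -> d


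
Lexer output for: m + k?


Scan left to right, longest-match per lexeme
Tokens: ID(m), OP(+), ID(k)


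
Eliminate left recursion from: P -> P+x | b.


Left-recursive alternatives: P+x; non-recursive: b
Introduce P': P -> bP', P' -> +xP' | ε


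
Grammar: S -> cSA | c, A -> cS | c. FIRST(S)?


Per alternative of S: FIRST(cSA) = {c}; FIRST(c) = {c}
FIRST(S) = {c}


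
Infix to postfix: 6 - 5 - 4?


Left to right (same or higher precedence on left)
Postfix: 6 5 - 4 -


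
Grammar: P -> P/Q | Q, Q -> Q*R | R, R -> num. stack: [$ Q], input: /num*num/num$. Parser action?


lookahead ∉ {*} so Q won't extend; reduce P -> Q
Action: reduce (P -> Q)


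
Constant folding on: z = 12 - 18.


12 - 18 = -6 at compile time
Optimized: z = -6


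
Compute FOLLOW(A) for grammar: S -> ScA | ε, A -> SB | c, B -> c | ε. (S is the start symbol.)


$ ∈ FOLLOW(S). For each A -> αBβ: add FIRST(β)\{ε} to FOLLOW(B); if β nullable, add FOLLOW(A).
FOLLOW(A) = {$, c}


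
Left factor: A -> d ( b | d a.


Common prefix: 'd'
Factored: A -> d A', A' -> ( b | a


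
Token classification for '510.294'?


Pattern: digits with a decimal point
Type: FLOAT_LITERAL


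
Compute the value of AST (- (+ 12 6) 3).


Evaluate inner: (+ 12 6) = 18
Evaluate root: (- 18 3) = 15
Result: 15


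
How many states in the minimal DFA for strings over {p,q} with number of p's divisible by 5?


Track (count of p) mod 5: states 0..4, accept at 0
Minimal DFA: 5 states


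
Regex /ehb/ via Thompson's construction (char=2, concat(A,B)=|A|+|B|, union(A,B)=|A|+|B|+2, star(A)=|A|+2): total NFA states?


Syntax tree has 3 char leaf(s), 0 union(s), 0 star(s)
chars contribute 3×2 = 6; each union adds +2; each star adds +2
Total: 6 + 0 + 0 = 6 states


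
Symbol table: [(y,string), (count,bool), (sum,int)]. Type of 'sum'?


Lookup 'sum' → type int


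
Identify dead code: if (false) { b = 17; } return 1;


condition is constant false, so the whole block is unreachable
Dead: 'if (false) { b = 17; }'


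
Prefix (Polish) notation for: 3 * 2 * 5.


left-to-right (same/higher precedence on left): tree is (* (* 3 2) 5)
Prefix: * * 3 2 5


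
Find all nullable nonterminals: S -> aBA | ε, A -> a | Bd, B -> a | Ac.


A nonterminal is nullable iff some alternative derives ε (directly, or every symbol in it is nullable)
Nullable: {S}


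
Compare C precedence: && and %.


'%' is multiplicative (level 10); '&&' is logical AND (level 2)
Higher level binds tighter
'%' has higher precedence than '&&'


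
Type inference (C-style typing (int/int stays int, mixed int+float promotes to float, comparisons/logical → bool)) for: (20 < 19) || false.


Operand types: bool || bool
Rule: logical operators take bool operands and yield bool
Result type: bool


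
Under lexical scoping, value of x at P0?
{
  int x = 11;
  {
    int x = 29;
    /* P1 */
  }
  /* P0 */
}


x declared in the same block as P0
x = 11


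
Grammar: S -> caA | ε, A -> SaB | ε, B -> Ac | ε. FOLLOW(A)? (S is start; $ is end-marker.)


$ ∈ FOLLOW(S). For each A -> αBβ: add FIRST(β)\{ε} to FOLLOW(B); if β nullable, add FOLLOW(A).
FOLLOW(A) = {$, a, c}


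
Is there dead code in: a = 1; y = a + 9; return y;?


a is read by y's definition; y is returned
No dead code


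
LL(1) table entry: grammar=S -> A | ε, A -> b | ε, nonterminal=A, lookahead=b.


For [A, b]: 'b' ∈ FIRST(b)
Entry: A -> b


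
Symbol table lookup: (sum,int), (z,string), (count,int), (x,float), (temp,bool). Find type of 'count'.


Lookup 'count' → type int


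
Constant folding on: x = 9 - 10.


9 - 10 = -1 at compile time
Optimized: x = -1


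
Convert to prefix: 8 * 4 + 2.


left-to-right (same/higher precedence on left): tree is (+ (* 8 4) 2)
Prefix: + * 8 4 2


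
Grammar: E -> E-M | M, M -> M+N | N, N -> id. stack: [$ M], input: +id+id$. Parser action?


shift '+' to continue M -> M+N
Action: shift


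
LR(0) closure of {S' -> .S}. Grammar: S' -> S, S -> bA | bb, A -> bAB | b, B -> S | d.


Start: S' -> .S
For each item with dot before a nonterminal B, add B -> .γ for every B-production
Closure: [S' -> .S, S -> .bA, S -> .bb]


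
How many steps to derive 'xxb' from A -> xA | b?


Derivation: A => xA => xxA => xxb
Steps: 3


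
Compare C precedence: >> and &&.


'>>' is shift (level 8); '&&' is logical AND (level 2)
Higher level binds tighter
'>>' has higher precedence than '&&'


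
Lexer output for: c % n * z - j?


Scan left to right, longest-match per lexeme
Tokens: ID(c), OP(%), ID(n), OP(*), ID(z), OP(-), ID(j)


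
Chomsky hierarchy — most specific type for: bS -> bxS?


LHS has context (more than one symbol) and |LHS| ≤ |RHS|
Classification: Type 1 (Context-Sensitive)


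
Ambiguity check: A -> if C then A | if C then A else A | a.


dangling else: 'if C then if C then a else a' parses two ways
Ambiguous


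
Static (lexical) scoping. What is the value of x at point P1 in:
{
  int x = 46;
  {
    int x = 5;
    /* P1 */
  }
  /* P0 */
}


x declared in the same block as P1
x = 5


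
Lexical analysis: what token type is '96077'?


Pattern: digits only
Type: INTEGER_LITERAL


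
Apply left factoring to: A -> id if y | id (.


Common prefix: 'id'
Factored: A -> id A', A' -> if y | (


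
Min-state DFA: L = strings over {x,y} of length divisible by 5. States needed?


Track length mod 5: states 0..4, accept at 0
Minimal DFA: 5 states


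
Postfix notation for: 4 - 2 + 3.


Left to right (same or higher precedence on left)
Postfix: 4 2 - 3 +


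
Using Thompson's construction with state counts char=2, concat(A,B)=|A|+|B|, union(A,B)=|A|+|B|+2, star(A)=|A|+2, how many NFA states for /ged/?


Syntax tree has 3 char leaf(s), 0 union(s), 0 star(s)
chars contribute 3×2 = 6; each union adds +2; each star adds +2
Total: 6 + 0 + 0 = 6 states


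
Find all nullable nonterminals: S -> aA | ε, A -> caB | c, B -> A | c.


A nonterminal is nullable iff some alternative derives ε (directly, or every symbol in it is nullable)
Nullable: {S}


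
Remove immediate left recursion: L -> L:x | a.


Left-recursive alternatives: L:x; non-recursive: a
Introduce L': L -> aL', L' -> :xL' | ε


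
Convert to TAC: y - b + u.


Break into single-operator statements:
t1 = y - b
t2 = t1 + u


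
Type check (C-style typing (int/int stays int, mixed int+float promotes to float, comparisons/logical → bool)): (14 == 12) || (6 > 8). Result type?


Operand types: bool || bool
Rule: logical operators take bool operands and yield bool
Result type: bool


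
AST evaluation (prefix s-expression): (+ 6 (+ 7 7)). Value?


Evaluate inner: (+ 7 7) = 14
Evaluate root: (+ 6 14) = 20
Result: 20


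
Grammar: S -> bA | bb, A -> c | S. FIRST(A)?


Per alternative of A: FIRST(c) = {c}; FIRST(S) = {b}
FIRST(A) = {b, c}


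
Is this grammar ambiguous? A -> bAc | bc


balanced b^n…c^n: each string has a unique parse
Unambiguous


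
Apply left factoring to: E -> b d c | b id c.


Common prefix: 'b'
Factored: E -> b E', E' -> d c | id c


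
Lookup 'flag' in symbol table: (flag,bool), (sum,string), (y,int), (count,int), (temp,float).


Lookup 'flag' → type bool


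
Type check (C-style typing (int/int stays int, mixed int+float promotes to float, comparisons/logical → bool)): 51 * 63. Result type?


Operand types: int * int
Rule: mixed int/float promotes to float; int/int stays int
Result type: int


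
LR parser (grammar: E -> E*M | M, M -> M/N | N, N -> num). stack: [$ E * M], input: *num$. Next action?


handle 'E*M' on top; lookahead ∈ FOLLOW(E) = {*, $}
Action: reduce (E -> E*M)


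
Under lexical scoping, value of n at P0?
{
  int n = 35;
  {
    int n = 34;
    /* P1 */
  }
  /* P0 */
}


n declared in the same block as P0
n = 35


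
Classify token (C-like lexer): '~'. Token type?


Pattern: operator symbol
Type: OPERATOR


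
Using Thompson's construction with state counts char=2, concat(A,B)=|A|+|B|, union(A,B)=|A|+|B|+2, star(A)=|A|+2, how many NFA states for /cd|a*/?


Syntax tree has 3 char leaf(s), 1 union(s), 1 star(s)
chars contribute 3×2 = 6; each union adds +2; each star adds +2
Total: 6 + 2 + 2 = 10 states


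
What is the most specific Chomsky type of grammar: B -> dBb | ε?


Single nonterminal LHS, but d^n b^n is not regular
Classification: Type 2 (Context-Free)


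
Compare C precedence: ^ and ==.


'==' is equality (level 6); '^' is bitwise XOR (level 4)
Higher level binds tighter
'==' has higher precedence than '^'


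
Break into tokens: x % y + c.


Scan left to right, longest-match per lexeme
Tokens: ID(x), OP(%), ID(y), OP(+), ID(c)


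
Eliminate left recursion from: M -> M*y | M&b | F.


Left-recursive alternatives: M*y, M&b; non-recursive: F
Introduce M': M -> FM', M' -> *yM' | &bM' | ε


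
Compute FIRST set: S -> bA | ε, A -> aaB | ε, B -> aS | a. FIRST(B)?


Per alternative of B: FIRST(aS) = {a}; FIRST(a) = {a}
FIRST(B) = {a}


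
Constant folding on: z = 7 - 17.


7 - 17 = -10 at compile time
Optimized: z = -10


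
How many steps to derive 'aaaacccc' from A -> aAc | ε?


Derivation: A => aAc => aaAcc => aaaAccc => aaaaAcccc => aaaacccc
Steps: 5


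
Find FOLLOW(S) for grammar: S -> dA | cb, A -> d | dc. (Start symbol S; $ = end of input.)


$ ∈ FOLLOW(S). For each A -> αBβ: add FIRST(β)\{ε} to FOLLOW(B); if β nullable, add FOLLOW(A).
FOLLOW(S) = {$}


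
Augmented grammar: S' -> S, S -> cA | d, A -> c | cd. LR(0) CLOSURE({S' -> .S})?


Start: S' -> .S
For each item with dot before a nonterminal B, add B -> .γ for every B-production
Closure: [S' -> .S, S -> .cA, S -> .d]


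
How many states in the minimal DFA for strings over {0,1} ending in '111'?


Track the longest suffix of input matching a prefix of '111': 4 classes (prefixes of length 0..3)
Minimal DFA: 4 states


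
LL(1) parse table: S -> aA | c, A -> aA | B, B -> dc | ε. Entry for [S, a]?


For [S, a]: 'a' ∈ FIRST(aA)
Entry: S -> aA


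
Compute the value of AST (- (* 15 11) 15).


Evaluate inner: (* 15 11) = 165
Evaluate root: (- 165 15) = 150
Result: 150


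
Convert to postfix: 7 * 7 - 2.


Left to right (same or higher precedence on left)
Postfix: 7 7 * 2 -


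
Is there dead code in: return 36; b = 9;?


statement follows a return and is unreachable
Dead: 'b = 9'
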